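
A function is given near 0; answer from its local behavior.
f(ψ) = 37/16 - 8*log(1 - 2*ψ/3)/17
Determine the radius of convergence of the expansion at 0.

Branch term (-8/17)*log(1 - ψ/(3/2)): its argument vanishes at ψ = 3/2, a logarithmic branch point, modulus 3/2.
The radius of convergence is the smallest modulus among the singular points: 3/2.

The radius of convergence is 3/2.


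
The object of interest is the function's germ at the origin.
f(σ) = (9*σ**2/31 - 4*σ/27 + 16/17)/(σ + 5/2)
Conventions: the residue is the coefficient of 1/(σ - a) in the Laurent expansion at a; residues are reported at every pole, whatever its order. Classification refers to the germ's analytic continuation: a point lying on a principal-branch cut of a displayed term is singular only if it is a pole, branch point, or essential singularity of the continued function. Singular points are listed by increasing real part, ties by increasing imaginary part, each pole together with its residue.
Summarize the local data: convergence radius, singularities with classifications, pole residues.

Radius of convergence at 0: 5/2.
At -5/2: a pole of order 1; residue 177923/56916.

Denominator factor (σ + 5/2): pole of order 1 at -5/2, modulus 5/2.
The radius of convergence is the smallest modulus among the singular points: 5/2.
At the order-1 pole -5/2 set g(σ) = (σ - (-5/2))*f(σ) = 9*σ**2/31 - 4*σ/27 + 16/17.
Simple pole: residue = g(a) at a = -5/2, which is 177923/56916.


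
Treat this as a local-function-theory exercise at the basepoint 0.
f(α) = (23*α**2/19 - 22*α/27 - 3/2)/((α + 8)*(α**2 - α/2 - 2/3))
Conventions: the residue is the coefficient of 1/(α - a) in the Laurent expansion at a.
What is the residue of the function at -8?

The residue is 84637/69084.

At the order-1 pole -8 set g(α) = (α - (-8))*f(α) = (23*α**2/19 - 22*α/27 - 3/2)/(α**2 - α/2 - 2/3).
Simple pole: residue = g(a) at a = -8, which is 84637/69084.


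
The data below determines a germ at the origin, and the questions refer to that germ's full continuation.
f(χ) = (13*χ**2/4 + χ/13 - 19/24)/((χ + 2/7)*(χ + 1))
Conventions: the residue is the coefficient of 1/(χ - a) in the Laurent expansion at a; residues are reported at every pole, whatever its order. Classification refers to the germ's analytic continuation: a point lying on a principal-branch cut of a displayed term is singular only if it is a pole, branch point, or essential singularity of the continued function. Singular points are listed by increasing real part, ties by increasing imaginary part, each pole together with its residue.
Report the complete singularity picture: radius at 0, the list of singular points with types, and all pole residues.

Radius of convergence at 0: 2/7.
At -1: a pole of order 1; residue -5201/1560.
At -2/7: a pole of order 1; residue -8383/10920.

Denominator factor (χ + 2/7): pole of order 1 at -2/7, modulus 2/7.
Denominator factor (χ + 1): pole of order 1 at -1, modulus 1.
The radius of convergence is the smallest modulus among the singular points: 2/7.
At the order-1 pole -1 set g(χ) = (χ - (-1))*f(χ) = (13*χ**2/4 + χ/13 - 19/24)/(χ + 2/7).
Simple pole: residue = g(a) at a = -1, which is -5201/1560.
At the order-1 pole -2/7 set g(χ) = (χ - (-2/7))*f(χ) = (13*χ**2/4 + χ/13 - 19/24)/(χ + 1).
Simple pole: residue = g(a) at a = -2/7, which is -8383/10920.
List the singular points by increasing real part (a conjugate pair: the negative imaginary part first).


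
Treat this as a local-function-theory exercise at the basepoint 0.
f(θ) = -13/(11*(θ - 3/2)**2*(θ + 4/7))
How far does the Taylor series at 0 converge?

Denominator factor (θ + 4/7): pole of order 1 at -4/7, modulus 4/7.
Denominator factor (θ - 3/2)^2: pole of order 2 at 3/2, modulus 3/2.
The radius of convergence is the smallest modulus among the singular points: 4/7.

The radius of convergence is 4/7.


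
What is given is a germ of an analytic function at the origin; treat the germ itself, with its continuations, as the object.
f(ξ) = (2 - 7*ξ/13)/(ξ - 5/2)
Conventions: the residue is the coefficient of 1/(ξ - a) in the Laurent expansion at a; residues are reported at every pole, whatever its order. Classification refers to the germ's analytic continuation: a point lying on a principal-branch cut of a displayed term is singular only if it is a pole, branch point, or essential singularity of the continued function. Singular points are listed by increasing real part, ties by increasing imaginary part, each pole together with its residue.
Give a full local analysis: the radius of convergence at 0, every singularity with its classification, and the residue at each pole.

Denominator factor (ξ - 5/2): pole of order 1 at 5/2, modulus 5/2.
The radius of convergence is the smallest modulus among the singular points: 5/2.
At the order-1 pole 5/2 set g(ξ) = (ξ - (5/2))*f(ξ) = 2 - 7*ξ/13.
Simple pole: residue = g(a) at a = 5/2, which is 17/26.

Radius of convergence at 0: 5/2.
At 5/2: a pole of order 1; residue 17/26.


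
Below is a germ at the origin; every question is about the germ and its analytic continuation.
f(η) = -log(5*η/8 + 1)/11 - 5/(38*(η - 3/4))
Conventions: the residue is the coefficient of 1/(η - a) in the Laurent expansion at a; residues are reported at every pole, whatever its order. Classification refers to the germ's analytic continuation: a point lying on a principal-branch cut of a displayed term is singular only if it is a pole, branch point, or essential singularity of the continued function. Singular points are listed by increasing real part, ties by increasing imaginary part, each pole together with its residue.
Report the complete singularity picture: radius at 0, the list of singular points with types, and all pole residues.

Radius of convergence at 0: 3/4.
At -8/5: a logarithmic branch point.
At 3/4: a pole of order 1; residue -5/38.

Denominator factor (η - 3/4): pole of order 1 at 3/4, modulus 3/4.
Branch term (-1/11)*log(1 - η/(-8/5)): its argument vanishes at η = -8/5, a logarithmic branch point, modulus 8/5.
The radius of convergence is the smallest modulus among the singular points: 3/4.
The branch term is analytic at 3/4 and contributes nothing to the residue; only the rational part matters.
At the order-1 pole 3/4 set g(η) = (η - (3/4))*(rational part) = -5/38.
Simple pole: residue = g(a) at a = 3/4, which is -5/38.
List the singular points by increasing real part (a conjugate pair: the negative imaginary part first).


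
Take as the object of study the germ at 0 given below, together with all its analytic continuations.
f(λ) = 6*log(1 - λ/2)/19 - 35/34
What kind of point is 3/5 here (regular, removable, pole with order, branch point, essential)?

The point is a regular point.

There is no denominator, hence no pole anywhere.
Branch term log(1 - λ/(2)): argument at 3/5 is 7/10, nonzero, so 3/5 is not its branch point (a point on a principal cut is still regular for the continued germ).
So the germ continues analytically to 3/5.


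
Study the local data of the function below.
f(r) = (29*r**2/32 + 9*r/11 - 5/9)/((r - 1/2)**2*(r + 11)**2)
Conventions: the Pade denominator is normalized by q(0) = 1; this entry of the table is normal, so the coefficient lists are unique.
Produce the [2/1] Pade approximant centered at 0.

Taylor coefficients needed (expand at 0): a_0 = -20/1089, a_1 = -172/3993, a_2 = -78275/1054152, a_3 = -83383/644204.
Write the denominator as Q(r) = 1 + q1*r. Requiring Q*f - P = O(r^4) with deg P <= 2 kills the coefficients of r^3..r^3 in Q*f:
  r^3: a_3 + q1*a_2 = 0, i.e. -83383/644204 + (-78275/1054152)*q1 = 0.
Solving this linear system: q1 = -1500894/861025.
The numerator is Q*f truncated at degree 2: P0 = a_0 = -20/1089; P1 = a_1 + q1*a_0 = -691468/62510415; P2 = a_2 + q1*a_1 = 68714807/82513747800.

The Pade approximant has numerator coefficients [-20/1089, -691468/62510415, 68714807/82513747800]; denominator coefficients [1, -1500894/861025].


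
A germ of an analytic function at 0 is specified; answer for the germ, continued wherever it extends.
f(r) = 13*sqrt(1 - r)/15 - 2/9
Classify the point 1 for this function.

The term (13/15)*sqrt(1 - r/(1)) has argument 1 - 1/(1) = 0 at 1: a square-root (algebraic, two-sheeted) branch point; the remaining terms are analytic or single-valued there.

The point is an algebraic (square-root) branch point.


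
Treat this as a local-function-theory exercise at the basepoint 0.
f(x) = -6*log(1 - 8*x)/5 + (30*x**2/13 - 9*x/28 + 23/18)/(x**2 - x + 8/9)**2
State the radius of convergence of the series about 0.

The radius of convergence is 1/8.

Denominator factor (x**2 - x + 8/9)^2: discriminant -23/9, complex-conjugate roots (1/2) + ((1/6)*sqrt(23))*i and (1/2) - ((1/6)*sqrt(23))*i; poles of order 2, moduli (2/3)*sqrt(2) and (2/3)*sqrt(2).
Branch term (-6/5)*log(1 - x/(1/8)): its argument vanishes at x = 1/8, a logarithmic branch point, modulus 1/8.
The radius of convergence is the smallest modulus among the singular points: 1/8.


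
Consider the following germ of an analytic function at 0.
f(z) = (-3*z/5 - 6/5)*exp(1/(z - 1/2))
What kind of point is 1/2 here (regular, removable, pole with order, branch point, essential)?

The exponent 1/(z - (1/2)) has a pole at 1/2, so exp(1/(z - (1/2))) takes every nonzero value near it: an essential singularity (not a pole of any order).

The point is an essential singularity.


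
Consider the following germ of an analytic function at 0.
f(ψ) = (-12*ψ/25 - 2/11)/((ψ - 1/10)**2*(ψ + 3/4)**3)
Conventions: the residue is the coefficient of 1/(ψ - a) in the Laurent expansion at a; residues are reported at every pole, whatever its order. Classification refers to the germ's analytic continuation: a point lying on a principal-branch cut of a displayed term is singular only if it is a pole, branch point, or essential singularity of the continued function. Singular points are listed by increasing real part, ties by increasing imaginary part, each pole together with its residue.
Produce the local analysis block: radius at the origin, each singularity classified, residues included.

Radius of convergence at 0: 1/10.
At -3/4: a pole of order 3; residue -495360/918731.
At 1/10: a pole of order 2; residue 495360/918731.

Denominator factor (ψ + 3/4)^3: pole of order 3 at -3/4, modulus 3/4.
Denominator factor (ψ - 1/10)^2: pole of order 2 at 1/10, modulus 1/10.
The radius of convergence is the smallest modulus among the singular points: 1/10.
At the order-3 pole -3/4 set g(ψ) = (ψ - (-3/4))^3*f(ψ) = (-12*ψ/25 - 2/11)/(ψ - 1/10)**2.
Order-3 pole: residue = g''(a)/2; g''(-3/4) = -990720/918731, so the residue is -495360/918731.
At the order-2 pole 1/10 set g(ψ) = (ψ - (1/10))^2*f(ψ) = (-12*ψ/25 - 2/11)/(ψ + 3/4)**3.
Order-2 pole: residue = g'(a); g'(1/10) = 495360/918731, so the residue is 495360/918731.
List the singular points by increasing real part (a conjugate pair: the negative imaginary part first).


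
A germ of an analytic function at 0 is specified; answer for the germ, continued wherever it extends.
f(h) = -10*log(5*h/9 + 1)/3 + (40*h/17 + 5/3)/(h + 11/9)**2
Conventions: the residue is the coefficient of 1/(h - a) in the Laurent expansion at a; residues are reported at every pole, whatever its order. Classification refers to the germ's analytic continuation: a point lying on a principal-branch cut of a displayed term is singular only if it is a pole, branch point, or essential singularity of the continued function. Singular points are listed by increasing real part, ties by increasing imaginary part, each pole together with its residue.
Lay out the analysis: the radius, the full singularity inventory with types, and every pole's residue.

Denominator factor (h + 11/9)^2: pole of order 2 at -11/9, modulus 11/9.
Branch term (-10/3)*log(1 - h/(-9/5)): its argument vanishes at h = -9/5, a logarithmic branch point, modulus 9/5.
The radius of convergence is the smallest modulus among the singular points: 11/9.
The branch term is analytic at -11/9 and contributes nothing to the residue; only the rational part matters.
At the order-2 pole -11/9 set g(h) = (h - (-11/9))^2*(rational part) = 40*h/17 + 5/3.
Order-2 pole: residue = g'(a); g'(-11/9) = 40/17, so the residue is 40/17.
List the singular points by increasing real part (a conjugate pair: the negative imaginary part first).

Radius of convergence at 0: 11/9.
At -9/5: a logarithmic branch point.
At -11/9: a pole of order 2; residue 40/17.


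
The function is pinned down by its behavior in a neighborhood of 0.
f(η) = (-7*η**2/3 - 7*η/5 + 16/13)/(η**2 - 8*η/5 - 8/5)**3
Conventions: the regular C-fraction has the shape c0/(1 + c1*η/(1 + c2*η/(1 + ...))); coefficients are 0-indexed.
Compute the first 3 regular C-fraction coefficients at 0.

Taylor coefficients (expand at 0): a_0 = -125/416, a_1 = 8275/6656, a_2 = -28175/9984.
c0 = a_0 = -125/416. Peel one level at a time: if S = 1 + c*η/S' with S'(0) = 1, then c is the η-coefficient of S and S' = c*η/(S - 1).
S_1 = c0/f = 1 + (331/80)*η + (148363/19200)*η^2 + ...; c1 = 331/80.
S_2 = c1*η/(S_1 - 1) = 1 + (-148363/79440)*η + ...; c2 = -148363/79440.

The regular C-fraction coefficients are [-125/416, 331/80, -148363/79440].


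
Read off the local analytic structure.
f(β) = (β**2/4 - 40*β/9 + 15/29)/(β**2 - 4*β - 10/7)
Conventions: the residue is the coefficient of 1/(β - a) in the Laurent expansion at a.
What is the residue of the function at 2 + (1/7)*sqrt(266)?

The residue is -31/18 - (21977/277704)*sqrt(266).

The factor β**2 - 4*β - 10/7 splits as (β - a)(β - a') with a = 2 + (1/7)*sqrt(266), a' = 2 - (1/7)*sqrt(266). At the order-1 pole a set g(β) = (β - a)*f(β) = [β**2/4 - 40*β/9 + 15/29] / (β - a').
Simple pole: residue = g(a) at a = 2 + (1/7)*sqrt(266), which is -31/18 - (21977/277704)*sqrt(266).


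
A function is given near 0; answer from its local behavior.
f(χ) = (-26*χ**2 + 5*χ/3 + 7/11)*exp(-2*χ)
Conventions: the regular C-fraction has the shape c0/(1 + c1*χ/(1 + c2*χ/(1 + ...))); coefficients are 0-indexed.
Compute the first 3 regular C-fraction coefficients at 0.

The regular C-fraction coefficients are [7/11, -13/21, 19615/273].

Taylor coefficients (expand at 0): a_0 = 7/11, a_1 = 13/33, a_2 = -926/33.
c0 = a_0 = 7/11. Peel one level at a time: if S = 1 + c*χ/S' with S'(0) = 1, then c is the χ-coefficient of S and S' = c*χ/(S - 1).
S_1 = c0/f = 1 + (-13/21)*χ + (19615/441)*χ^2 + ...; c1 = -13/21.
S_2 = c1*χ/(S_1 - 1) = 1 + (19615/273)*χ + ...; c2 = 19615/273.


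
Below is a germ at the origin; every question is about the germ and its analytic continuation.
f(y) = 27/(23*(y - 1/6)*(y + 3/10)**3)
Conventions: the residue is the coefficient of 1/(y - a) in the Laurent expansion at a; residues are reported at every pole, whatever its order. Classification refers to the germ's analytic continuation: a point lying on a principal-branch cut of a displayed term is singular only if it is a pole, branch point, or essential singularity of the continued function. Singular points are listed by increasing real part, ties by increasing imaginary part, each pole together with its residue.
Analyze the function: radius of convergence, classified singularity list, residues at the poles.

Radius of convergence at 0: 1/6.
At -3/10: a pole of order 3; residue -91125/7889.
At 1/6: a pole of order 1; residue 91125/7889.

Denominator factor (y + 3/10)^3: pole of order 3 at -3/10, modulus 3/10.
Denominator factor (y - 1/6): pole of order 1 at 1/6, modulus 1/6.
The radius of convergence is the smallest modulus among the singular points: 1/6.
At the order-3 pole -3/10 set g(y) = (y - (-3/10))^3*f(y) = 27/(23*(y - 1/6)).
Order-3 pole: residue = g''(a)/2; g''(-3/10) = -182250/7889, so the residue is -91125/7889.
At the order-1 pole 1/6 set g(y) = (y - (1/6))*f(y) = 27/(23*(y + 3/10)**3).
Simple pole: residue = g(a) at a = 1/6, which is 91125/7889.
List the singular points by increasing real part (a conjugate pair: the negative imaginary part first).


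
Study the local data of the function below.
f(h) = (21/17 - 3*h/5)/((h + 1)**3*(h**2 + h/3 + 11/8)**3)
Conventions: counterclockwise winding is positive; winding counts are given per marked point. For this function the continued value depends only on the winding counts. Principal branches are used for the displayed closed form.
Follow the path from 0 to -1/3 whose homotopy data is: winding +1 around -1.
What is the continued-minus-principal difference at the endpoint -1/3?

The function is rational, hence single-valued: continuing it around any pole returns the same value, so the difference is 0.

Continued minus principal equals 0.


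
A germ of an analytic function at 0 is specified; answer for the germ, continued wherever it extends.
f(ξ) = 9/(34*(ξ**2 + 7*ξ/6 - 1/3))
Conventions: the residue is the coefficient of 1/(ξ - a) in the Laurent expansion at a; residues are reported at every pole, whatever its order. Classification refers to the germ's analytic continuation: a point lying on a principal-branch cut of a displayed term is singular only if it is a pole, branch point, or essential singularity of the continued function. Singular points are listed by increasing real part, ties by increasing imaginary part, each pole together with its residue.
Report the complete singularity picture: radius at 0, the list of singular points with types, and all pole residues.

Denominator factor (ξ**2 + 7*ξ/6 - 1/3): discriminant 97/36, real irrational roots -7/12 + (1/12)*sqrt(97) and -7/12 - (1/12)*sqrt(97); poles of order 1, moduli -7/12 + (1/12)*sqrt(97) and 7/12 + (1/12)*sqrt(97).
The radius of convergence is the smallest modulus among the singular points: -7/12 + (1/12)*sqrt(97).
The factor ξ**2 + 7*ξ/6 - 1/3 splits as (ξ - a)(ξ - a') with a = -7/12 - (1/12)*sqrt(97), a' = -7/12 + (1/12)*sqrt(97). At the order-1 pole a set g(ξ) = (ξ - a)*f(ξ) = [9/34] / (ξ - a').
Simple pole: residue = g(a) at a = -7/12 - (1/12)*sqrt(97), which is -(27/1649)*sqrt(97).
The factor ξ**2 + 7*ξ/6 - 1/3 splits as (ξ - a)(ξ - a') with a = -7/12 + (1/12)*sqrt(97), a' = -7/12 - (1/12)*sqrt(97). At the order-1 pole a set g(ξ) = (ξ - a)*f(ξ) = [9/34] / (ξ - a').
Simple pole: residue = g(a) at a = -7/12 + (1/12)*sqrt(97), which is (27/1649)*sqrt(97).
List the singular points by increasing real part (a conjugate pair: the negative imaginary part first).

Radius of convergence at 0: -7/12 + (1/12)*sqrt(97).
At -7/12 - (1/12)*sqrt(97): a pole of order 1; residue -(27/1649)*sqrt(97).
At -7/12 + (1/12)*sqrt(97): a pole of order 1; residue (27/1649)*sqrt(97).


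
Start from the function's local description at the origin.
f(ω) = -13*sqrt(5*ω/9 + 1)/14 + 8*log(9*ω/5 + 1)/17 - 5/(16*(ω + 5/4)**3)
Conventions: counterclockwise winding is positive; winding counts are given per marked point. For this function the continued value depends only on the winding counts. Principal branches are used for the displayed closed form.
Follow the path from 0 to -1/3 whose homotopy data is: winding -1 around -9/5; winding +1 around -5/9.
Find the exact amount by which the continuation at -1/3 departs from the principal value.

The rational part is single-valued and drops out of the difference; each branch term changes only by its own monodromy.
(8/17)*log(1 - ω/(-5/9)): each positive loop around -5/9 adds 2*pi*i to the log, so winding +1 contributes (8/17)*(1)*2*pi*i = (16/17)*pi*i.
(-13/14)*sqrt(1 - ω/(-9/5)): winding -1 is odd, the square root flips sign, contributing -2*(-13/14)*sqrt(1 - (-1/3)/(-9/5)) = -2*(-13/14)*sqrt(22/27) = (13/63)*sqrt(66).
Summing the contributions at ω = -1/3 gives ((13/63)*sqrt(66)) + ((16/17)*pi)*i.

Continued minus principal equals ((13/63)*sqrt(66)) + ((16/17)*pi)*i.


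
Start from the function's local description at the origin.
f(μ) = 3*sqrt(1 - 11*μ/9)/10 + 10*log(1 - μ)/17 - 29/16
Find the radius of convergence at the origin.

The radius of convergence is 9/11.

Branch term (10/17)*log(1 - μ/(1)): its argument vanishes at μ = 1, a logarithmic branch point, modulus 1.
Branch term (3/10)*sqrt(1 - μ/(9/11)): its argument vanishes at μ = 9/11, a square-root branch point, modulus 9/11.
The radius of convergence is the smallest modulus among the singular points: 9/11.


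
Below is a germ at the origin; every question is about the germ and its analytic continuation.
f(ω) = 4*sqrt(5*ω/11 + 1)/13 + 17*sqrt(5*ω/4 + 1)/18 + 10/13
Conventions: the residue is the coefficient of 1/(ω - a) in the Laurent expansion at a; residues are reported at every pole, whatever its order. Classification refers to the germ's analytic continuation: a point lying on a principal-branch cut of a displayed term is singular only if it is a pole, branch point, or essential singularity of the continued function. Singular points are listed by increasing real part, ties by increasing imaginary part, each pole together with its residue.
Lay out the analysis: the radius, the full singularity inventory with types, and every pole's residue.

Branch term (17/18)*sqrt(1 - ω/(-4/5)): its argument vanishes at ω = -4/5, a square-root branch point, modulus 4/5.
Branch term (4/13)*sqrt(1 - ω/(-11/5)): its argument vanishes at ω = -11/5, a square-root branch point, modulus 11/5.
The radius of convergence is the smallest modulus among the singular points: 4/5.
List the singular points by increasing real part (a conjugate pair: the negative imaginary part first).

Radius of convergence at 0: 4/5.
At -11/5: an algebraic (square-root) branch point.
At -4/5: an algebraic (square-root) branch point.


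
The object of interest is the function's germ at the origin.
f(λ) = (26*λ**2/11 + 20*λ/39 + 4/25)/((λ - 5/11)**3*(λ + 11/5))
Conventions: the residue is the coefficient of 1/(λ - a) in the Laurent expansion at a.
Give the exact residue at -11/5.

The residue is -33973775/60686652.

At the order-1 pole -11/5 set g(λ) = (λ - (-11/5))*f(λ) = (26*λ**2/11 + 20*λ/39 + 4/25)/(λ - 5/11)**3.
Simple pole: residue = g(a) at a = -11/5, which is -33973775/60686652.


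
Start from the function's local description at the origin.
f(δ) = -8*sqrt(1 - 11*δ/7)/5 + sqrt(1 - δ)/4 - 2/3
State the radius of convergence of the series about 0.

The radius of convergence is 7/11.

Branch term (1/4)*sqrt(1 - δ/(1)): its argument vanishes at δ = 1, a square-root branch point, modulus 1.
Branch term (-8/5)*sqrt(1 - δ/(7/11)): its argument vanishes at δ = 7/11, a square-root branch point, modulus 7/11.
The radius of convergence is the smallest modulus among the singular points: 7/11.


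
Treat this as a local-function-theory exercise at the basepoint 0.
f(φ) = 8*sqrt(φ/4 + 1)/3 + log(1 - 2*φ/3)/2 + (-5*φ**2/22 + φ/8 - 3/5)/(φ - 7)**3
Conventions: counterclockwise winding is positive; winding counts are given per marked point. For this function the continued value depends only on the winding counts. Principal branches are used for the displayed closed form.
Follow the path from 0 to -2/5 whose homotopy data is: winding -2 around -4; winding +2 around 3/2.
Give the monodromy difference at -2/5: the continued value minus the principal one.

Continued minus principal equals (2)*pi*i.

The rational part is single-valued and drops out of the difference; each branch term changes only by its own monodromy.
(1/2)*log(1 - φ/(3/2)): each positive loop around 3/2 adds 2*pi*i to the log, so winding +2 contributes (1/2)*(2)*2*pi*i = (2)*pi*i.
(8/3)*sqrt(1 - φ/(-4)): winding -2 is even, the square root returns to the same sheet, contribution 0.
Summing the contributions at φ = -2/5 gives (2)*pi*i.


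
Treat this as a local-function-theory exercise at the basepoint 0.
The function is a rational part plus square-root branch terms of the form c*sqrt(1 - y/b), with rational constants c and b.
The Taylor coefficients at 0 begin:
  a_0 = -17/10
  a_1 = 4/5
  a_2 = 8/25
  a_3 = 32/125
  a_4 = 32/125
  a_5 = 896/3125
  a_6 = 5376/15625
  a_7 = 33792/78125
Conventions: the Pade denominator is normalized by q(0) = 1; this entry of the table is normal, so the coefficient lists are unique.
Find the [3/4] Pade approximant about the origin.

Taylor coefficients needed (read off): a_0 = -17/10, a_1 = 4/5, a_2 = 8/25, a_3 = 32/125, a_4 = 32/125, a_5 = 896/3125, a_6 = 5376/15625, a_7 = 33792/78125.
Write the denominator as Q(y) = 1 + q1*y + q2*y^2 + q3*y^3 + q4*y^4. Requiring Q*f - P = O(y^8) with deg P <= 3 kills the coefficients of y^4..y^7 in Q*f:
  y^4: a_4 + q1*a_3 + q2*a_2 + q3*a_1 + q4*a_0 = 0, i.e. 32/125 + (32/125)*q1 + (8/25)*q2 + (4/5)*q3 + (-17/10)*q4 = 0.
  y^5: a_5 + q1*a_4 + q2*a_3 + q3*a_2 + q4*a_1 = 0, i.e. 896/3125 + (32/125)*q1 + (32/125)*q2 + (8/25)*q3 + (4/5)*q4 = 0.
  y^6: a_6 + q1*a_5 + q2*a_4 + q3*a_3 + q4*a_2 = 0, i.e. 5376/15625 + (896/3125)*q1 + (32/125)*q2 + (32/125)*q3 + (8/25)*q4 = 0.
  y^7: a_7 + q1*a_6 + q2*a_5 + q3*a_4 + q4*a_3 = 0, i.e. 33792/78125 + (5376/15625)*q1 + (896/3125)*q2 + (32/125)*q3 + (32/125)*q4 = 0.
Solving this linear system: q1 = -884/385, q2 = 536/385, q3 = -1504/9625, q4 = -64/9625.
The numerator is Q*f truncated at degree 3: P0 = a_0 = -17/10; P1 = a_1 + q1*a_0 = 9054/1925; P2 = a_2 + q1*a_1 + q2*a_0 = -1068/275; P3 = a_3 + q1*a_2 + q2*a_1 + q3*a_0 = 6192/6875.

The Pade approximant has numerator coefficients [-17/10, 9054/1925, -1068/275, 6192/6875]; denominator coefficients [1, -884/385, 536/385, -1504/9625, -64/9625].


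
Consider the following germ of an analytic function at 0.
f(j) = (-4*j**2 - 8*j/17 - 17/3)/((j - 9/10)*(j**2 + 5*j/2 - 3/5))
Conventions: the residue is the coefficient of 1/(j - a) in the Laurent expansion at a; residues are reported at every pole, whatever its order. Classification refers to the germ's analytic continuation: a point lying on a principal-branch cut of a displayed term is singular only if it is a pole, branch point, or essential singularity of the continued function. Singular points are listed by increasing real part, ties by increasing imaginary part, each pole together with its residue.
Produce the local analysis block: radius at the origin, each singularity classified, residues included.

Denominator factor (j - 9/10): pole of order 1 at 9/10, modulus 9/10.
Denominator factor (j**2 + 5*j/2 - 3/5): discriminant 173/20, real irrational roots -5/4 + (1/20)*sqrt(865) and -5/4 - (1/20)*sqrt(865); poles of order 1, moduli -5/4 + (1/20)*sqrt(865) and 5/4 + (1/20)*sqrt(865).
The radius of convergence is the smallest modulus among the singular points: -5/4 + (1/20)*sqrt(865).
The factor j**2 + 5*j/2 - 3/5 splits as (j - a)(j - a') with a = -5/4 - (1/20)*sqrt(865), a' = -5/4 + (1/20)*sqrt(865). At the order-1 pole a set g(j) = (j - a)*f(j) = [(-4*j**2 - 8*j/17 - 17/3)/(j - 9/10)] / (j - a').
Simple pole: residue = g(a) at a = -5/4 - (1/20)*sqrt(865), which is -650/6273 - (113966/1085229)*sqrt(865).
The factor j**2 + 5*j/2 - 3/5 splits as (j - a)(j - a') with a = -5/4 + (1/20)*sqrt(865), a' = -5/4 - (1/20)*sqrt(865). At the order-1 pole a set g(j) = (j - a)*f(j) = [(-4*j**2 - 8*j/17 - 17/3)/(j - 9/10)] / (j - a').
Simple pole: residue = g(a) at a = -5/4 + (1/20)*sqrt(865), which is -650/6273 + (113966/1085229)*sqrt(865).
At the order-1 pole 9/10 set g(j) = (j - (9/10))*f(j) = (-4*j**2 - 8*j/17 - 17/3)/(j**2 + 5*j/2 - 3/5).
Simple pole: residue = g(a) at a = 9/10, which is -23792/6273.
List the singular points by increasing real part (a conjugate pair: the negative imaginary part first).

Radius of convergence at 0: -5/4 + (1/20)*sqrt(865).
At -5/4 - (1/20)*sqrt(865): a pole of order 1; residue -650/6273 - (113966/1085229)*sqrt(865).
At -5/4 + (1/20)*sqrt(865): a pole of order 1; residue -650/6273 + (113966/1085229)*sqrt(865).
At 9/10: a pole of order 1; residue -23792/6273.


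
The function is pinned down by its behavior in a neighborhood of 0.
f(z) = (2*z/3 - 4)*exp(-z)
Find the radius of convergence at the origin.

The factor exp(-z) is entire and contributes no finite singular point.
The polynomial part has no poles.
No finite singular points: the Taylor series at 0 converges everywhere.

The radius of convergence is infinite.


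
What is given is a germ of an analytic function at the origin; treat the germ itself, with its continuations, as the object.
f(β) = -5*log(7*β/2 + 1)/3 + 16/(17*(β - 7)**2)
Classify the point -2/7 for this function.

The term (-5/3)*log(1 - β/(-2/7)) has argument 1 - -2/7/(-2/7) = 0 at -2/7: a logarithmic (infinitely-sheeted) branch point; the remaining terms are analytic or single-valued there.

The point is a logarithmic branch point.


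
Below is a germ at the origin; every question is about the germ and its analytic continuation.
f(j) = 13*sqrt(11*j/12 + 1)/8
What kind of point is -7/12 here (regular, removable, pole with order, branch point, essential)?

There is no denominator, hence no pole anywhere.
Branch term sqrt(1 - j/(-12/11)): argument at -7/12 is 67/144, nonzero, so -7/12 is not its branch point (a point on a principal cut is still regular for the continued germ).
So the germ continues analytically to -7/12.

The point is a regular point.


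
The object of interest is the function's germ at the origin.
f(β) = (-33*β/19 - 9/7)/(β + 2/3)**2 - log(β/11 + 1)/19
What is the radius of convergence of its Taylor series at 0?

The radius of convergence is 2/3.

Denominator factor (β + 2/3)^2: pole of order 2 at -2/3, modulus 2/3.
Branch term (-1/19)*log(1 - β/(-11)): its argument vanishes at β = -11, a logarithmic branch point, modulus 11.
The radius of convergence is the smallest modulus among the singular points: 2/3.


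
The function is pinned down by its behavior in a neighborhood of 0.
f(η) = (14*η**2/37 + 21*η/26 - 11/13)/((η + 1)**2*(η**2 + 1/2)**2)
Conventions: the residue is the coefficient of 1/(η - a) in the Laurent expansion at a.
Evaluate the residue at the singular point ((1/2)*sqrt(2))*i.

The residue is (3223/4329) + ((1717/4329)*sqrt(2))*i.

The factor η**2 + 1/2 splits as (η - a)(η - a') with a = ((1/2)*sqrt(2))*i, a' = -((1/2)*sqrt(2))*i. At the order-2 pole a set g(η) = (η - a)^2*f(η) = [(14*η**2/37 + 21*η/26 - 11/13)/(η + 1)**2] / (η - a')^2.
Order-2 pole: residue = g'(a); g'(((1/2)*sqrt(2))*i) = (3223/4329) + ((1717/4329)*sqrt(2))*i, so the residue is (3223/4329) + ((1717/4329)*sqrt(2))*i.


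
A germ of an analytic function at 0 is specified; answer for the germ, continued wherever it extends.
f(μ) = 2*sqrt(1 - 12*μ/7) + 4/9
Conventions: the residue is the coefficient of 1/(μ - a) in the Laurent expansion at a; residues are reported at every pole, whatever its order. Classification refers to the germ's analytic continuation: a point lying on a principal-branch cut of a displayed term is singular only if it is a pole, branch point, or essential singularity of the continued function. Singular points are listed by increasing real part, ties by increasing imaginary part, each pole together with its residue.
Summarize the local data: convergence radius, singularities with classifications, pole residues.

Radius of convergence at 0: 7/12.
At 7/12: an algebraic (square-root) branch point.

Branch term (2)*sqrt(1 - μ/(7/12)): its argument vanishes at μ = 7/12, a square-root branch point, modulus 7/12.
The radius of convergence is the smallest modulus among the singular points: 7/12.


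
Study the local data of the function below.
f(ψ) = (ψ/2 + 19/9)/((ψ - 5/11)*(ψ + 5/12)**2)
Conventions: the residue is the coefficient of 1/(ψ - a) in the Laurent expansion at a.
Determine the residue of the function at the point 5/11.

The residue is 40744/13225.

At the order-1 pole 5/11 set g(ψ) = (ψ - (5/11))*f(ψ) = (ψ/2 + 19/9)/(ψ + 5/12)**2.
Simple pole: residue = g(a) at a = 5/11, which is 40744/13225.


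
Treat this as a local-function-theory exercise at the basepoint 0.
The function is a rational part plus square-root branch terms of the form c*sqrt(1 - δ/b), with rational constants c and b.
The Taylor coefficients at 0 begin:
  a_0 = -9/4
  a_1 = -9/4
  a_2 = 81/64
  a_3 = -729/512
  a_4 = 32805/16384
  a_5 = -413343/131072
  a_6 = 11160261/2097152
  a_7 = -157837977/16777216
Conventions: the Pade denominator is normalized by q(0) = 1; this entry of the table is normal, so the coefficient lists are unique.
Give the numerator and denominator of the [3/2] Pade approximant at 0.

Taylor coefficients needed (read off): a_0 = -9/4, a_1 = -9/4, a_2 = 81/64, a_3 = -729/512, a_4 = 32805/16384, a_5 = -413343/131072.
Write the denominator as Q(δ) = 1 + q1*δ + q2*δ^2. Requiring Q*f - P = O(δ^6) with deg P <= 3 kills the coefficients of δ^4..δ^5 in Q*f:
  δ^4: a_4 + q1*a_3 + q2*a_2 = 0, i.e. 32805/16384 + (-729/512)*q1 + (81/64)*q2 = 0.
  δ^5: a_5 + q1*a_4 + q2*a_3 = 0, i.e. -413343/131072 + (32805/16384)*q1 + (-729/512)*q2 = 0.
Solving this linear system: q1 = 9/4, q2 = 243/256.
The numerator is Q*f truncated at degree 3: P0 = a_0 = -9/4; P1 = a_1 + q1*a_0 = -117/16; P2 = a_2 + q1*a_1 + q2*a_0 = -6075/1024; P3 = a_3 + q1*a_2 + q2*a_1 = -729/1024.

The Pade approximant has numerator coefficients [-9/4, -117/16, -6075/1024, -729/1024]; denominator coefficients [1, 9/4, 243/256].


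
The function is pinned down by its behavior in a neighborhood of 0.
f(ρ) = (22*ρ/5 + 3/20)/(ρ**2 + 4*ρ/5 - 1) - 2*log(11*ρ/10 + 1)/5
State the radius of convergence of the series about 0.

The radius of convergence is -2/5 + (1/5)*sqrt(29).

Denominator factor (ρ**2 + 4*ρ/5 - 1): discriminant 116/25, real irrational roots -2/5 + (1/5)*sqrt(29) and -2/5 - (1/5)*sqrt(29); poles of order 1, moduli -2/5 + (1/5)*sqrt(29) and 2/5 + (1/5)*sqrt(29).
Branch term (-2/5)*log(1 - ρ/(-10/11)): its argument vanishes at ρ = -10/11, a logarithmic branch point, modulus 10/11.
The radius of convergence is the smallest modulus among the singular points: -2/5 + (1/5)*sqrt(29).


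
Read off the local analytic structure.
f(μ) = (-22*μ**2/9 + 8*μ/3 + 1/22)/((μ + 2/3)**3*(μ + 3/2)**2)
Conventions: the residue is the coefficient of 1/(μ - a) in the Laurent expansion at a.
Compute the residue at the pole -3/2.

The residue is 285552/6875.

At the order-2 pole -3/2 set g(μ) = (μ - (-3/2))^2*f(μ) = (-22*μ**2/9 + 8*μ/3 + 1/22)/(μ + 2/3)**3.
Order-2 pole: residue = g'(a); g'(-3/2) = 285552/6875, so the residue is 285552/6875.


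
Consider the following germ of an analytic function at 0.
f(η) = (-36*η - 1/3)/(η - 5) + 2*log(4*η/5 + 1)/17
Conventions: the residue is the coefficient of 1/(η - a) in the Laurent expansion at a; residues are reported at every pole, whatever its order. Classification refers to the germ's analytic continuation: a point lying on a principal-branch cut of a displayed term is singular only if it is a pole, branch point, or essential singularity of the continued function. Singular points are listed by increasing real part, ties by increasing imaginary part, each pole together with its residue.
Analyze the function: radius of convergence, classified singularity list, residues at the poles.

Radius of convergence at 0: 5/4.
At -5/4: a logarithmic branch point.
At 5: a pole of order 1; residue -541/3.

Denominator factor (η - 5): pole of order 1 at 5, modulus 5.
Branch term (2/17)*log(1 - η/(-5/4)): its argument vanishes at η = -5/4, a logarithmic branch point, modulus 5/4.
The radius of convergence is the smallest modulus among the singular points: 5/4.
The branch term is analytic at 5 and contributes nothing to the residue; only the rational part matters.
At the order-1 pole 5 set g(η) = (η - (5))*(rational part) = -36*η - 1/3.
Simple pole: residue = g(a) at a = 5, which is -541/3.
List the singular points by increasing real part (a conjugate pair: the negative imaginary part first).


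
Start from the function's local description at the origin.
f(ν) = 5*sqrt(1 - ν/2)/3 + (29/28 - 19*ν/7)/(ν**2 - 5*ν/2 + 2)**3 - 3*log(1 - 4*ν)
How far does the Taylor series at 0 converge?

The radius of convergence is 1/4.

Denominator factor (ν**2 - 5*ν/2 + 2)^3: discriminant -7/4, complex-conjugate roots (5/4) + ((1/4)*sqrt(7))*i and (5/4) - ((1/4)*sqrt(7))*i; poles of order 3, moduli sqrt(2) and sqrt(2).
Branch term (5/3)*sqrt(1 - ν/(2)): its argument vanishes at ν = 2, a square-root branch point, modulus 2.
Branch term (-3)*log(1 - ν/(1/4)): its argument vanishes at ν = 1/4, a logarithmic branch point, modulus 1/4.
The radius of convergence is the smallest modulus among the singular points: 1/4.


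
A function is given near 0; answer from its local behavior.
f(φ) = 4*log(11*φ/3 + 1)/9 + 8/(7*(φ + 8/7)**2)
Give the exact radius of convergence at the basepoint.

Denominator factor (φ + 8/7)^2: pole of order 2 at -8/7, modulus 8/7.
Branch term (4/9)*log(1 - φ/(-3/11)): its argument vanishes at φ = -3/11, a logarithmic branch point, modulus 3/11.
The radius of convergence is the smallest modulus among the singular points: 3/11.

The radius of convergence is 3/11.


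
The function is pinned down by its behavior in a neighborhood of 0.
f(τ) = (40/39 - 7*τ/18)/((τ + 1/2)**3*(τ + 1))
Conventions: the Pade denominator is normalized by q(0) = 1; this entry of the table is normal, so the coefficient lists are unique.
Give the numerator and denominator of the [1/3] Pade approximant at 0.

The Pade approximant has numerator coefficients [320/39, -246488300164/45102850767]; denominator coefficients [1, 2587869157/385494451, 6122823318/385494451, 5409803900/385494451].

Taylor coefficients needed (expand at 0): a_0 = 320/39, a_1 = -7084/117, a_2 = 32308/117, a_3 = -117844/117, a_4 = 9676/3.
Write the denominator as Q(τ) = 1 + q1*τ + q2*τ^2 + q3*τ^3. Requiring Q*f - P = O(τ^5) with deg P <= 1 kills the coefficients of τ^2..τ^4 in Q*f:
  τ^2: a_2 + q1*a_1 + q2*a_0 = 0, i.e. 32308/117 + (-7084/117)*q1 + (320/39)*q2 = 0.
  τ^3: a_3 + q1*a_2 + q2*a_1 + q3*a_0 = 0, i.e. -117844/117 + (32308/117)*q1 + (-7084/117)*q2 + (320/39)*q3 = 0.
  τ^4: a_4 + q1*a_3 + q2*a_2 + q3*a_1 = 0, i.e. 9676/3 + (-117844/117)*q1 + (32308/117)*q2 + (-7084/117)*q3 = 0.
Solving this linear system: q1 = 2587869157/385494451, q2 = 6122823318/385494451, q3 = 5409803900/385494451.
The numerator is Q*f truncated at degree 1: P0 = a_0 = 320/39; P1 = a_1 + q1*a_0 = -246488300164/45102850767.


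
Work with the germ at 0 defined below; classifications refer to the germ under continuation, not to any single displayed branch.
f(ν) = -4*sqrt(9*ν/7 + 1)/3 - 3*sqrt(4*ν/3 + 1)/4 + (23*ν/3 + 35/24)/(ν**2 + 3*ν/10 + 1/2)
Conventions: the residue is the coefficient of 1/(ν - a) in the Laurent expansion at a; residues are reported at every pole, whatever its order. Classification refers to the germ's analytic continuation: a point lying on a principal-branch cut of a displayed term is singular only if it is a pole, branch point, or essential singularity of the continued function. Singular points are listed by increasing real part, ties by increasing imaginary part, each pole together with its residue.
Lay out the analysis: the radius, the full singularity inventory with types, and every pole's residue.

Denominator factor (ν**2 + 3*ν/10 + 1/2): discriminant -191/100, complex-conjugate roots (-3/20) + ((1/20)*sqrt(191))*i and (-3/20) - ((1/20)*sqrt(191))*i; poles of order 1, moduli (1/2)*sqrt(2) and (1/2)*sqrt(2).
Branch term (-4/3)*sqrt(1 - ν/(-7/9)): its argument vanishes at ν = -7/9, a square-root branch point, modulus 7/9.
Branch term (-3/4)*sqrt(1 - ν/(-3/4)): its argument vanishes at ν = -3/4, a square-root branch point, modulus 3/4.
The radius of convergence is the smallest modulus among the singular points: (1/2)*sqrt(2).
The branch terms are analytic at (-3/20) - ((1/20)*sqrt(191))*i and contribute nothing to the residue; only the rational part matters.
The factor ν**2 + 3*ν/10 + 1/2 splits as (ν - a)(ν - a') with a = (-3/20) - ((1/20)*sqrt(191))*i, a' = (-3/20) + ((1/20)*sqrt(191))*i. At the order-1 pole a set g(ν) = (ν - a)*(rational part) = [23*ν/3 + 35/24] / (ν - a').
Simple pole: residue = g(a) at a = (-3/20) - ((1/20)*sqrt(191))*i, which is (23/6) + ((37/2292)*sqrt(191))*i.
The branch terms are analytic at (-3/20) + ((1/20)*sqrt(191))*i and contribute nothing to the residue; only the rational part matters.
The factor ν**2 + 3*ν/10 + 1/2 splits as (ν - a)(ν - a') with a = (-3/20) + ((1/20)*sqrt(191))*i, a' = (-3/20) - ((1/20)*sqrt(191))*i. At the order-1 pole a set g(ν) = (ν - a)*(rational part) = [23*ν/3 + 35/24] / (ν - a').
Simple pole: residue = g(a) at a = (-3/20) + ((1/20)*sqrt(191))*i, which is (23/6) - ((37/2292)*sqrt(191))*i.
List the singular points by increasing real part (a conjugate pair: the negative imaginary part first).

Radius of convergence at 0: (1/2)*sqrt(2).
At -7/9: an algebraic (square-root) branch point.
At -3/4: an algebraic (square-root) branch point.
At (-3/20) - ((1/20)*sqrt(191))*i: a pole of order 1; residue (23/6) + ((37/2292)*sqrt(191))*i.
At (-3/20) + ((1/20)*sqrt(191))*i: a pole of order 1; residue (23/6) - ((37/2292)*sqrt(191))*i.
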